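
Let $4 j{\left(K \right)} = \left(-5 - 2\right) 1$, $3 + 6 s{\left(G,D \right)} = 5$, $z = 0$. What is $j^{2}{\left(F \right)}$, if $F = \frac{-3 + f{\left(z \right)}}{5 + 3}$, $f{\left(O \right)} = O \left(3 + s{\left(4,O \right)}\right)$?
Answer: $\frac{49}{16} \approx 3.0625$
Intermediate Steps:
$s{\left(G,D \right)} = \frac{1}{3}$ ($s{\left(G,D \right)} = - \frac{1}{2} + \frac{1}{6} \cdot 5 = - \frac{1}{2} + \frac{5}{6} = \frac{1}{3}$)
$f{\left(O \right)} = \frac{10 O}{3}$ ($f{\left(O \right)} = O \left(3 + \frac{1}{3}\right) = O \frac{10}{3} = \frac{10 O}{3}$)
$F = - \frac{3}{8}$ ($F = \frac{-3 + \frac{10}{3} \cdot 0}{5 + 3} = \frac{-3 + 0}{8} = \frac{1}{8} \left(-3\right) = - \frac{3}{8} \approx -0.375$)
$j{\left(K \right)} = - \frac{7}{4}$ ($j{\left(K \right)} = \frac{\left(-5 - 2\right) 1}{4} = \frac{\left(-7\right) 1}{4} = \frac{1}{4} \left(-7\right) = - \frac{7}{4}$)
$j^{2}{\left(F \right)} = \left(- \frac{7}{4}\right)^{2} = \frac{49}{16}$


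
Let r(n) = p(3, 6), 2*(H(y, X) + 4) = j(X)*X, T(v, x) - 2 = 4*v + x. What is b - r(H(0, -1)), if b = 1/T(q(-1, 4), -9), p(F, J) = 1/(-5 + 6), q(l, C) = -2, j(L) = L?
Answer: -16/15 ≈ -1.0667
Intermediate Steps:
p(F, J) = 1 (p(F, J) = 1/1 = 1)
T(v, x) = 2 + x + 4*v (T(v, x) = 2 + (4*v + x) = 2 + (x + 4*v) = 2 + x + 4*v)
H(y, X) = -4 + X²/2 (H(y, X) = -4 + (X*X)/2 = -4 + X²/2)
r(n) = 1
b = -1/15 (b = 1/(2 - 9 + 4*(-2)) = 1/(2 - 9 - 8) = 1/(-15) = -1/15 ≈ -0.066667)
b - r(H(0, -1)) = -1/15 - 1*1 = -1/15 - 1 = -16/15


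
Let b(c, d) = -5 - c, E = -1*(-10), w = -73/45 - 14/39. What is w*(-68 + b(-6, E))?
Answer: 77653/585 ≈ 132.74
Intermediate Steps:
w = -1159/585 (w = -73*1/45 - 14*1/39 = -73/45 - 14/39 = -1159/585 ≈ -1.9812)
E = 10
w*(-68 + b(-6, E)) = -1159*(-68 + (-5 - 1*(-6)))/585 = -1159*(-68 + (-5 + 6))/585 = -1159*(-68 + 1)/585 = -1159/585*(-67) = 77653/585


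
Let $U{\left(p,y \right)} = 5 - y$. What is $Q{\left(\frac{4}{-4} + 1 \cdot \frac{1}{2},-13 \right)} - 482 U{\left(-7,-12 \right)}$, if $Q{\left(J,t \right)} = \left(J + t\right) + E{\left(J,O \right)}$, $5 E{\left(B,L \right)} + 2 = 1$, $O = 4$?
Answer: $- \frac{82077}{10} \approx -8207.7$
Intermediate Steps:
$E{\left(B,L \right)} = - \frac{1}{5}$ ($E{\left(B,L \right)} = - \frac{2}{5} + \frac{1}{5} \cdot 1 = - \frac{2}{5} + \frac{1}{5} = - \frac{1}{5}$)
$Q{\left(J,t \right)} = - \frac{1}{5} + J + t$ ($Q{\left(J,t \right)} = \left(J + t\right) - \frac{1}{5} = - \frac{1}{5} + J + t$)
$Q{\left(\frac{4}{-4} + 1 \cdot \frac{1}{2},-13 \right)} - 482 U{\left(-7,-12 \right)} = \left(- \frac{1}{5} + \left(\frac{4}{-4} + 1 \cdot \frac{1}{2}\right) - 13\right) - 482 \left(5 - -12\right) = \left(- \frac{1}{5} + \left(4 \left(- \frac{1}{4}\right) + 1 \cdot \frac{1}{2}\right) - 13\right) - 482 \left(5 + 12\right) = \left(- \frac{1}{5} + \left(-1 + \frac{1}{2}\right) - 13\right) - 8194 = \left(- \frac{1}{5} - \frac{1}{2} - 13\right) - 8194 = - \frac{137}{10} - 8194 = - \frac{82077}{10}$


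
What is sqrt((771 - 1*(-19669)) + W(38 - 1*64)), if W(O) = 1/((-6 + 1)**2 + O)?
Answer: 3*sqrt(2271) ≈ 142.97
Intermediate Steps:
W(O) = 1/(25 + O) (W(O) = 1/((-5)**2 + O) = 1/(25 + O))
sqrt((771 - 1*(-19669)) + W(38 - 1*64)) = sqrt((771 - 1*(-19669)) + 1/(25 + (38 - 1*64))) = sqrt((771 + 19669) + 1/(25 + (38 - 64))) = sqrt(20440 + 1/(25 - 26)) = sqrt(20440 + 1/(-1)) = sqrt(20440 - 1) = sqrt(20439) = 3*sqrt(2271)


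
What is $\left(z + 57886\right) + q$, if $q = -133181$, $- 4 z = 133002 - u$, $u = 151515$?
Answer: $- \frac{282667}{4} \approx -70667.0$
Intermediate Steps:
$z = \frac{18513}{4}$ ($z = - \frac{133002 - 151515}{4} = \left(- \frac{1}{4}\right) \left(-18513\right) = \frac{18513}{4} \approx 4628.3$)
$\left(z + 57886\right) + q = \left(\frac{18513}{4} + 57886\right) - 133181 = \frac{250057}{4} - 133181 = - \frac{282667}{4}$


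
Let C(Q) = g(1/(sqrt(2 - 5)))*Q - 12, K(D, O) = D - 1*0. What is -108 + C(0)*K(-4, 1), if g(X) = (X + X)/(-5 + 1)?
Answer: -60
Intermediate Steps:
K(D, O) = D (K(D, O) = D + 0 = D)
g(X) = -X/2 (g(X) = (2*X)/(-4) = (2*X)*(-1/4) = -X/2)
C(Q) = -12 + I*Q*sqrt(3)/6 (C(Q) = (-1/(2*sqrt(2 - 5)))*Q - 12 = (-(-I*sqrt(3)/3)/2)*Q - 12 = (-(-1)*I*sqrt(3)/6)*Q - 12 = (I*sqrt(3)/6)*Q - 12 = I*Q*sqrt(3)/6 - 12 = -12 + I*Q*sqrt(3)/6)
-108 + C(0)*K(-4, 1) = -108 + (-12 + (1/6)*I*0*sqrt(3))*(-4) = -108 + (-12 + 0)*(-4) = -108 - 12*(-4) = -108 + 48 = -60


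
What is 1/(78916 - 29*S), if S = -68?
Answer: 1/80888 ≈ 1.2363e-5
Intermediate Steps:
1/(78916 - 29*S) = 1/(78916 - 29*(-68)) = 1/(78916 + 1972) = 1/80888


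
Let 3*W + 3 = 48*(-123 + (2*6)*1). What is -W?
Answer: 1777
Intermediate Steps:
W = -1777 (W = -1 + (48*(-123 + (2*6)*1))/3 = -1 + (48*(-123 + 12*1))/3 = -1 + (48*(-123 + 12))/3 = -1 + (48*(-111))/3 = -1 + (1/3)*(-5328) = -1 - 1776 = -1777)
-W = -1*(-1777) = 1777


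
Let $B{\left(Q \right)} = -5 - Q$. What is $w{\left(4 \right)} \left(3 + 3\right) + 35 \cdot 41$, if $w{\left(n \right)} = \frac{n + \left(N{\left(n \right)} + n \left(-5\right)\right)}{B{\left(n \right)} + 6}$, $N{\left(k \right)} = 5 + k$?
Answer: $1449$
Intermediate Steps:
$w{\left(n \right)} = \frac{5 - 3 n}{1 - n}$ ($w{\left(n \right)} = \frac{n + \left(\left(5 + n\right) + n \left(-5\right)\right)}{\left(-5 - n\right) + 6} = \frac{n - \left(-5 + 4 n\right)}{1 - n} = \frac{5 - 3 n}{1 - n}$)
$w{\left(4 \right)} \left(3 + 3\right) + 35 \cdot 41 = \frac{-5 + 3 \cdot 4}{-1 + 4} \left(3 + 3\right) + 35 \cdot 41 = \frac{-5 + 12}{3} \cdot 6 + 1435 = \frac{1}{3} \cdot 7 \cdot 6 + 1435 = \frac{7}{3} \cdot 6 + 1435 = 14 + 1435 = 1449$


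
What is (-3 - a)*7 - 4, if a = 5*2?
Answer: -95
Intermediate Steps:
a = 10
(-3 - a)*7 - 4 = (-3 - 1*10)*7 - 4 = (-3 - 10)*7 - 4 = -13*7 - 4 = -91 - 4 = -95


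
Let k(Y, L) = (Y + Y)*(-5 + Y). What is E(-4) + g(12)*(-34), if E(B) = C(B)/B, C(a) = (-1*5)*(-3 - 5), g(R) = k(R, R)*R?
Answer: -68554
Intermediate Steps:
k(Y, L) = 2*Y*(-5 + Y) (k(Y, L) = (2*Y)*(-5 + Y) = 2*Y*(-5 + Y))
g(R) = 2*R²*(-5 + R) (g(R) = (2*R*(-5 + R))*R = 2*R²*(-5 + R))
C(a) = 40 (C(a) = -5*(-8) = 40)
E(B) = 40/B
E(-4) + g(12)*(-34) = 40/(-4) + (2*12²*(-5 + 12))*(-34) = 40*(-¼) + (2*144*7)*(-34) = -10 + 2016*(-34) = -10 - 68544 = -68554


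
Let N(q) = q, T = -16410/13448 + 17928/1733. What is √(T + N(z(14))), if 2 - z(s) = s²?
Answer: I*√3733390879853/142106 ≈ 13.597*I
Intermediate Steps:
z(s) = 2 - s²
T = 106328607/11652692 (T = -16410*1/13448 + 17928*(1/1733) = -8205/6724 + 17928/1733 = 106328607/11652692 ≈ 9.1248)
√(T + N(z(14))) = √(106328607/11652692 + (2 - 1*14²)) = √(106328607/11652692 + (2 - 1*196)) = √(106328607/11652692 + (2 - 196)) = √(106328607/11652692 - 194) = √(-2154293641/11652692) = I*√3733390879853/142106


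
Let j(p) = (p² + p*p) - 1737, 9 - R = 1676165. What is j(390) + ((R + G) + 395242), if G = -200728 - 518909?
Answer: -1698088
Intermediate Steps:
R = -1676156 (R = 9 - 1*1676165 = 9 - 1676165 = -1676156)
G = -719637
j(p) = -1737 + 2*p² (j(p) = (p² + p²) - 1737 = 2*p² - 1737 = -1737 + 2*p²)
j(390) + ((R + G) + 395242) = (-1737 + 2*390²) + ((-1676156 - 719637) + 395242) = (-1737 + 2*152100) + (-2395793 + 395242) = (-1737 + 304200) - 2000551 = 302463 - 2000551 = -1698088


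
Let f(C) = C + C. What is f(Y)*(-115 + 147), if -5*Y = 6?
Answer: -384/5 ≈ -76.800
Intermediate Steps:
Y = -6/5 (Y = -1/5*6 = -6/5 ≈ -1.2000)
f(C) = 2*C
f(Y)*(-115 + 147) = (2*(-6/5))*(-115 + 147) = -12/5*32 = -384/5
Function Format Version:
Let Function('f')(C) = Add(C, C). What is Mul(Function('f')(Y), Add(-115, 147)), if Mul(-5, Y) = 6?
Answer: Rational(-384, 5) ≈ -76.800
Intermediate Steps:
Y = Rational(-6, 5) (Y = Mul(Rational(-1, 5), 6) = Rational(-6, 5) ≈ -1.2000)
Function('f')(C) = Mul(2, C)
Mul(Function('f')(Y), Add(-115, 147)) = Mul(Mul(2, Rational(-6, 5)), Add(-115, 147)) = Mul(Rational(-12, 5), 32) = Rational(-384, 5)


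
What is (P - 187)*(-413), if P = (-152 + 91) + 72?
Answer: 72688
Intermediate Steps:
P = 11 (P = -61 + 72 = 11)
(P - 187)*(-413) = (11 - 187)*(-413) = -176*(-413) = 72688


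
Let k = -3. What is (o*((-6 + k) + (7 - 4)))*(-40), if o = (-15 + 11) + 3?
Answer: -240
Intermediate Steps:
o = -1 (o = -4 + 3 = -1)
(o*((-6 + k) + (7 - 4)))*(-40) = -((-6 - 3) + (7 - 4))*(-40) = -(-9 + 3)*(-40) = -1*(-6)*(-40) = 6*(-40) = -240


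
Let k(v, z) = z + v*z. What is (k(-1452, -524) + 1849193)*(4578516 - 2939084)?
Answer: 4278125674344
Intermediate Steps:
(k(-1452, -524) + 1849193)*(4578516 - 2939084) = (-524*(1 - 1452) + 1849193)*(4578516 - 2939084) = (-524*(-1451) + 1849193)*1639432 = (760324 + 1849193)*1639432 = 2609517*1639432 = 4278125674344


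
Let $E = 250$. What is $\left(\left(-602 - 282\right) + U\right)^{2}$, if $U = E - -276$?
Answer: $128164$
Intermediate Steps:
$U = 526$ ($U = 250 - -276 = 250 + 276 = 526$)
$\left(\left(-602 - 282\right) + U\right)^{2} = \left(\left(-602 - 282\right) + 526\right)^{2} = \left(-884 + 526\right)^{2} = \left(-358\right)^{2} = 128164$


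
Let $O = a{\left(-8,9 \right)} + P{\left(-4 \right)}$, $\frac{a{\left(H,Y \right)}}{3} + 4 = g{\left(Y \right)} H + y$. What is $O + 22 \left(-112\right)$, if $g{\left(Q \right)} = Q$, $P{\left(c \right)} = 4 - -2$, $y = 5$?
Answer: $-2671$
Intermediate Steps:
$P{\left(c \right)} = 6$ ($P{\left(c \right)} = 4 + 2 = 6$)
$a{\left(H,Y \right)} = 3 + 3 H Y$ ($a{\left(H,Y \right)} = -12 + 3 \left(Y H + 5\right) = -12 + 3 \left(H Y + 5\right) = -12 + 3 \left(5 + H Y\right) = -12 + \left(15 + 3 H Y\right) = 3 + 3 H Y$)
$O = -207$ ($O = \left(3 + 3 \left(-8\right) 9\right) + 6 = \left(3 - 216\right) + 6 = -213 + 6 = -207$)
$O + 22 \left(-112\right) = -207 + 22 \left(-112\right) = -207 - 2464 = -2671$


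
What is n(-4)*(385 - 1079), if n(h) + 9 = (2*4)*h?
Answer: 28454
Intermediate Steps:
n(h) = -9 + 8*h (n(h) = -9 + (2*4)*h = -9 + 8*h)
n(-4)*(385 - 1079) = (-9 + 8*(-4))*(385 - 1079) = (-9 - 32)*(-694) = -41*(-694) = 28454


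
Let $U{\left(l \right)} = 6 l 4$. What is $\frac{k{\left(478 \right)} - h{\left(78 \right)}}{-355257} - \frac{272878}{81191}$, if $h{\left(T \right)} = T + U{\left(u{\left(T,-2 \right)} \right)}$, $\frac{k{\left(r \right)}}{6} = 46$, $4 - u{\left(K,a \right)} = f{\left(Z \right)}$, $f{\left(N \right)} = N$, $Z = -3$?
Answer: $- \frac{32314751792}{9614557029} \approx -3.361$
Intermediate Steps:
$u{\left(K,a \right)} = 7$ ($u{\left(K,a \right)} = 4 - -3 = 4 + 3 = 7$)
$k{\left(r \right)} = 276$ ($k{\left(r \right)} = 6 \cdot 46 = 276$)
$U{\left(l \right)} = 24 l$
$h{\left(T \right)} = 168 + T$ ($h{\left(T \right)} = T + 24 \cdot 7 = T + 168 = 168 + T$)
$\frac{k{\left(478 \right)} - h{\left(78 \right)}}{-355257} - \frac{272878}{81191} = \frac{276 - \left(168 + 78\right)}{-355257} - \frac{272878}{81191} = \left(276 - 246\right) \left(- \frac{1}{355257}\right) - \frac{272878}{81191} = 30 \left(- \frac{1}{355257}\right) - \frac{272878}{81191} = - \frac{10}{118419} - \frac{272878}{81191} = - \frac{32314751792}{9614557029}$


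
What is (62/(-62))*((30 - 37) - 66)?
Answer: 73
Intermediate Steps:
(62/(-62))*((30 - 37) - 66) = (62*(-1/62))*(-7 - 66) = -1*(-73) = 73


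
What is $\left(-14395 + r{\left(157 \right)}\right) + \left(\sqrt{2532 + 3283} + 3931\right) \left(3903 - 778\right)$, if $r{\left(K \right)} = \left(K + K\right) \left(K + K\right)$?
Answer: $12368576 + 3125 \sqrt{5815} \approx 1.2607 \cdot 10^{7}$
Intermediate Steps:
$r{\left(K \right)} = 4 K^{2}$ ($r{\left(K \right)} = 2 K 2 K = 4 K^{2}$)
$\left(-14395 + r{\left(157 \right)}\right) + \left(\sqrt{2532 + 3283} + 3931\right) \left(3903 - 778\right) = \left(-14395 + 4 \cdot 157^{2}\right) + \left(\sqrt{2532 + 3283} + 3931\right) \left(3903 - 778\right) = \left(-14395 + 4 \cdot 24649\right) + \left(\sqrt{5815} + 3931\right) \left(3903 - 778\right) = \left(-14395 + 98596\right) + \left(3931 + \sqrt{5815}\right) \left(3903 - 778\right) = 84201 + \left(3931 + \sqrt{5815}\right) 3125 = 84201 + \left(12284375 + 3125 \sqrt{5815}\right) = 12368576 + 3125 \sqrt{5815}$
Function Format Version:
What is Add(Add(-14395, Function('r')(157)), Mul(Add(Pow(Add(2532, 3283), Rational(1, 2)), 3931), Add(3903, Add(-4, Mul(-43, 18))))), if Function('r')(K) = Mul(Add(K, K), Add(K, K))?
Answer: Add(12368576, Mul(3125, Pow(5815, Rational(1, 2)))) ≈ 1.2607e+7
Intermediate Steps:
Function('r')(K) = Mul(4, Pow(K, 2)) (Function('r')(K) = Mul(Mul(2, K), Mul(2, K)) = Mul(4, Pow(K, 2)))
Add(Add(-14395, Function('r')(157)), Mul(Add(Pow(Add(2532, 3283), Rational(1, 2)), 3931), Add(3903, Add(-4, Mul(-43, 18))))) = Add(Add(-14395, Mul(4, Pow(157, 2))), Mul(Add(Pow(Add(2532, 3283), Rational(1, 2)), 3931), Add(3903, Add(-4, Mul(-43, 18))))) = Add(Add(-14395, Mul(4, 24649)), Mul(Add(Pow(5815, Rational(1, 2)), 3931), Add(3903, Add(-4, -774)))) = Add(Add(-14395, 98596), Mul(Add(3931, Pow(5815, Rational(1, 2))), Add(3903, -778))) = Add(84201, Mul(Add(3931, Pow(5815, Rational(1, 2))), 3125)) = Add(84201, Add(12284375, Mul(3125, Pow(5815, Rational(1, 2))))) = Add(12368576, Mul(3125, Pow(5815, Rational(1, 2))))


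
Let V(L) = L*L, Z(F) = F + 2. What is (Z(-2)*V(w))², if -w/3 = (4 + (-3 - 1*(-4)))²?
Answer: 0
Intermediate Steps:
Z(F) = 2 + F
w = -75 (w = -3*(4 + (-3 - 1*(-4)))² = -3*(4 + (-3 + 4))² = -3*(4 + 1)² = -3*5² = -3*25 = -75)
V(L) = L²
(Z(-2)*V(w))² = ((2 - 2)*(-75)²)² = (0*5625)² = 0² = 0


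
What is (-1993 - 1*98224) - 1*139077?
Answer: -239294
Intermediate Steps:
(-1993 - 1*98224) - 1*139077 = (-1993 - 98224) - 139077 = -100217 - 139077 = -239294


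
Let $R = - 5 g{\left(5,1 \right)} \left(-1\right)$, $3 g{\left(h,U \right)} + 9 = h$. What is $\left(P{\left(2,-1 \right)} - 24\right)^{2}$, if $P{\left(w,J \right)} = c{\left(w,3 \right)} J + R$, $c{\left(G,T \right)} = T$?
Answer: $\frac{10201}{9} \approx 1133.4$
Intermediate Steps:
$g{\left(h,U \right)} = -3 + \frac{h}{3}$
$R = - \frac{20}{3}$ ($R = - 5 \left(-3 + \frac{1}{3} \cdot 5\right) \left(-1\right) = - 5 \left(-3 + \frac{5}{3}\right) \left(-1\right) = \left(-5\right) \left(- \frac{4}{3}\right) \left(-1\right) = \frac{20}{3} \left(-1\right) = - \frac{20}{3} \approx -6.6667$)
$P{\left(w,J \right)} = - \frac{20}{3} + 3 J$ ($P{\left(w,J \right)} = 3 J - \frac{20}{3} = - \frac{20}{3} + 3 J$)
$\left(P{\left(2,-1 \right)} - 24\right)^{2} = \left(\left(- \frac{20}{3} + 3 \left(-1\right)\right) - 24\right)^{2} = \left(\left(- \frac{20}{3} - 3\right) - 24\right)^{2} = \left(- \frac{29}{3} - 24\right)^{2} = \left(- \frac{101}{3}\right)^{2} = \frac{10201}{9}$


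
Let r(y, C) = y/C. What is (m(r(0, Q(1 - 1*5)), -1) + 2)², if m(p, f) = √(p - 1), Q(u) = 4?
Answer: (2 + I)² ≈ 3.0 + 4.0*I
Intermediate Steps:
m(p, f) = √(-1 + p)
(m(r(0, Q(1 - 1*5)), -1) + 2)² = (√(-1 + 0/4) + 2)² = (√(-1 + 0*(¼)) + 2)² = (√(-1 + 0) + 2)² = (√(-1) + 2)² = (I + 2)² = (2 + I)²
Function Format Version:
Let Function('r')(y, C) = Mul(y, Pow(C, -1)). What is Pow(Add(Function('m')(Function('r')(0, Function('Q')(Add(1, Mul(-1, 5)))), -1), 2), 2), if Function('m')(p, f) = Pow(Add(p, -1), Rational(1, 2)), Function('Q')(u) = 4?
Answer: Pow(Add(2, I), 2) ≈ Add(3.0000, Mul(4.0000, I))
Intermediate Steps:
Function('m')(p, f) = Pow(Add(-1, p), Rational(1, 2))
Pow(Add(Function('m')(Function('r')(0, Function('Q')(Add(1, Mul(-1, 5)))), -1), 2), 2) = Pow(Add(Pow(Add(-1, Mul(0, Pow(4, -1))), Rational(1, 2)), 2), 2) = Pow(Add(Pow(Add(-1, Mul(0, Rational(1, 4))), Rational(1, 2)), 2), 2) = Pow(Add(Pow(Add(-1, 0), Rational(1, 2)), 2), 2) = Pow(Add(Pow(-1, Rational(1, 2)), 2), 2) = Pow(Add(I, 2), 2) = Pow(Add(2, I), 2)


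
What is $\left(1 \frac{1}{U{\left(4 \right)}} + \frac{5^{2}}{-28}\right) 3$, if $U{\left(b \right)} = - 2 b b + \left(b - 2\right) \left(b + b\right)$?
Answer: $- \frac{321}{112} \approx -2.8661$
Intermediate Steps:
$U{\left(b \right)} = - 2 b^{2} + 2 b \left(-2 + b\right)$ ($U{\left(b \right)} = - 2 b^{2} + \left(-2 + b\right) 2 b = - 2 b^{2} + 2 b \left(-2 + b\right)$)
$\left(1 \frac{1}{U{\left(4 \right)}} + \frac{5^{2}}{-28}\right) 3 = \left(1 \frac{1}{\left(-4\right) 4} + \frac{5^{2}}{-28}\right) 3 = \left(1 \frac{1}{-16} + 25 \left(- \frac{1}{28}\right)\right) 3 = \left(1 \left(- \frac{1}{16}\right) - \frac{25}{28}\right) 3 = \left(- \frac{1}{16} - \frac{25}{28}\right) 3 = \left(- \frac{107}{112}\right) 3 = - \frac{321}{112}$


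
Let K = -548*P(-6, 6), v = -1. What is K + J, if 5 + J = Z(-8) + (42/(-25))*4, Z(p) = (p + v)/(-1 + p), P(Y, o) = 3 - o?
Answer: 40832/25 ≈ 1633.3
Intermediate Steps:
Z(p) = 1 (Z(p) = (p - 1)/(-1 + p) = (-1 + p)/(-1 + p) = 1)
J = -268/25 (J = -5 + (1 + (42/(-25))*4) = -5 + (1 + (42*(-1/25))*4) = -5 + (1 - 42/25*4) = -5 + (1 - 168/25) = -5 - 143/25 = -268/25 ≈ -10.720)
K = 1644 (K = -548*(3 - 1*6) = -548*(3 - 6) = -548*(-3) = 1644)
K + J = 1644 - 268/25 = 40832/25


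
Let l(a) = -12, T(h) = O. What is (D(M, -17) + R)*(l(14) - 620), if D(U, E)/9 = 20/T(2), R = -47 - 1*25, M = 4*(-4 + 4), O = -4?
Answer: 73944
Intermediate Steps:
T(h) = -4
M = 0 (M = 4*0 = 0)
R = -72 (R = -47 - 25 = -72)
D(U, E) = -45 (D(U, E) = 9*(20/(-4)) = 9*(20*(-¼)) = 9*(-5) = -45)
(D(M, -17) + R)*(l(14) - 620) = (-45 - 72)*(-12 - 620) = -117*(-632) = 73944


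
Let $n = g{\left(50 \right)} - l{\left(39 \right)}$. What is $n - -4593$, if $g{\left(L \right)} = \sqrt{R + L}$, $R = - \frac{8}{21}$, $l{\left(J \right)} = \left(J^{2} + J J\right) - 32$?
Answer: $1583 + \frac{\sqrt{21882}}{21} \approx 1590.0$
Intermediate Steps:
$l{\left(J \right)} = -32 + 2 J^{2}$ ($l{\left(J \right)} = \left(J^{2} + J^{2}\right) - 32 = 2 J^{2} - 32 = -32 + 2 J^{2}$)
$R = - \frac{8}{21}$ ($R = \left(-8\right) \frac{1}{21} = - \frac{8}{21} \approx -0.38095$)
$g{\left(L \right)} = \sqrt{- \frac{8}{21} + L}$
$n = -3010 + \frac{\sqrt{21882}}{21}$ ($n = \frac{\sqrt{-168 + 441 \cdot 50}}{21} - \left(-32 + 2 \cdot 39^{2}\right) = \frac{\sqrt{-168 + 22050}}{21} - \left(-32 + 2 \cdot 1521\right) = \frac{\sqrt{21882}}{21} - \left(-32 + 3042\right) = \frac{\sqrt{21882}}{21} - 3010 = -3010 + \frac{\sqrt{21882}}{21} \approx -3003.0$)
$n - -4593 = \left(-3010 + \frac{\sqrt{21882}}{21}\right) - -4593 = \left(-3010 + \frac{\sqrt{21882}}{21}\right) + 4593 = 1583 + \frac{\sqrt{21882}}{21}$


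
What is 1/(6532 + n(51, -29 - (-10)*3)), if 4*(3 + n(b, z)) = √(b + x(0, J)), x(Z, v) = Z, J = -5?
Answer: 104464/682045405 - 4*√51/682045405 ≈ 0.00015312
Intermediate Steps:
n(b, z) = -3 + √b/4 (n(b, z) = -3 + √(b + 0)/4 = -3 + √b/4)
1/(6532 + n(51, -29 - (-10)*3)) = 1/(6532 + (-3 + √51/4)) = 1/(6529 + √51/4)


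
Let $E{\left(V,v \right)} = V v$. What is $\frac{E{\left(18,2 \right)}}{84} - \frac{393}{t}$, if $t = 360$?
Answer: $- \frac{557}{840} \approx -0.6631$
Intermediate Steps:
$\frac{E{\left(18,2 \right)}}{84} - \frac{393}{t} = \frac{18 \cdot 2}{84} - \frac{393}{360} = 36 \cdot \frac{1}{84} - \frac{131}{120} = \frac{3}{7} - \frac{131}{120} = - \frac{557}{840}$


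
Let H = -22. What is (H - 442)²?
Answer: 215296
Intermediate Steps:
(H - 442)² = (-22 - 442)² = (-464)² = 215296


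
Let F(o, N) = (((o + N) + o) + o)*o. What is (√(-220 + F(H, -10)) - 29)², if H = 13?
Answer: (29 - √157)² ≈ 271.26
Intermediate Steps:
F(o, N) = o*(N + 3*o) (F(o, N) = (((N + o) + o) + o)*o = ((N + 2*o) + o)*o = (N + 3*o)*o = o*(N + 3*o))
(√(-220 + F(H, -10)) - 29)² = (√(-220 + 13*(-10 + 3*13)) - 29)² = (√(-220 + 13*(-10 + 39)) - 29)² = (√(-220 + 13*29) - 29)² = (√(-220 + 377) - 29)² = (√157 - 29)² = (-29 + √157)²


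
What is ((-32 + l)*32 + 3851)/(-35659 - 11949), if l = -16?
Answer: -2315/47608 ≈ -0.048626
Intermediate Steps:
((-32 + l)*32 + 3851)/(-35659 - 11949) = ((-32 - 16)*32 + 3851)/(-35659 - 11949) = (-48*32 + 3851)/(-47608) = (-1536 + 3851)*(-1/47608) = 2315*(-1/47608) = -2315/47608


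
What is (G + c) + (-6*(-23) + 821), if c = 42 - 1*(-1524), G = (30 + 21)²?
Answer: 5126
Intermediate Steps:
G = 2601 (G = 51² = 2601)
c = 1566 (c = 42 + 1524 = 1566)
(G + c) + (-6*(-23) + 821) = (2601 + 1566) + (-6*(-23) + 821) = 4167 + (138 + 821) = 4167 + 959 = 5126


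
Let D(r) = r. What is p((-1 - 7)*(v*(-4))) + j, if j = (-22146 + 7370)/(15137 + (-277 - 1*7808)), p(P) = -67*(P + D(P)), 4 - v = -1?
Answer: -37802414/1763 ≈ -21442.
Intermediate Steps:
v = 5 (v = 4 - 1*(-1) = 4 + 1 = 5)
p(P) = -134*P (p(P) = -67*(P + P) = -134*P)
j = -3694/1763 (j = -14776/(15137 + (-277 - 7808)) = -14776/(15137 - 8085) = -14776/7052 = -14776*1/7052 = -3694/1763 ≈ -2.0953)
p((-1 - 7)*(v*(-4))) + j = -134*(-1 - 7)*5*(-4) - 3694/1763 = -(-1072)*(-20) - 3694/1763 = -134*160 - 3694/1763 = -21440 - 3694/1763 = -37802414/1763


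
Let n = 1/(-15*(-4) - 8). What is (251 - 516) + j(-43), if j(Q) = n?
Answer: -13779/52 ≈ -264.98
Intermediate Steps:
n = 1/52 (n = 1/(60 - 8) = 1/52 ≈ 0.019231)
j(Q) = 1/52
(251 - 516) + j(-43) = (251 - 516) + 1/52 = -265 + 1/52 = -13779/52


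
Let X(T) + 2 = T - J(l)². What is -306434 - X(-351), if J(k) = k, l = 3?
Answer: -306072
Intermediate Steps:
X(T) = -11 + T (X(T) = -2 + (T - 1*3²) = -2 + (T - 1*9) = -2 + (T - 9) = -2 + (-9 + T) = -11 + T)
-306434 - X(-351) = -306434 - (-11 - 351) = -306434 - 1*(-362) = -306434 + 362 = -306072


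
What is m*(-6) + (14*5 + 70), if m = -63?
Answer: 518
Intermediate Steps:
m*(-6) + (14*5 + 70) = -63*(-6) + (14*5 + 70) = 378 + (70 + 70) = 378 + 140 = 518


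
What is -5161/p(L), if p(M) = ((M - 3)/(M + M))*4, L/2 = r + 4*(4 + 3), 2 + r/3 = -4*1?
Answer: -51610/17 ≈ -3035.9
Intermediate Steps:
r = -18 (r = -6 + 3*(-4*1) = -6 + 3*(-4) = -6 - 12 = -18)
L = 20 (L = 2*(-18 + 4*(4 + 3)) = 2*(-18 + 4*7) = 2*(-18 + 28) = 2*10 = 20)
p(M) = 2*(-3 + M)/M (p(M) = ((-3 + M)/((2*M)))*4 = ((-3 + M)*(1/(2*M)))*4 = ((-3 + M)/(2*M))*4 = 2*(-3 + M)/M)
-5161/p(L) = -5161/(2 - 6/20) = -5161/(2 - 6*1/20) = -5161/(2 - 3/10) = -5161/17/10 = -5161*10/17 = -51610/17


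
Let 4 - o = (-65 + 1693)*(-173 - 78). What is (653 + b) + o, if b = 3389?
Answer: 412674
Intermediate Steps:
o = 408632 (o = 4 - (-65 + 1693)*(-173 - 78) = 4 - 1628*(-251) = 4 - 1*(-408628) = 4 + 408628 = 408632)
(653 + b) + o = (653 + 3389) + 408632 = 4042 + 408632 = 412674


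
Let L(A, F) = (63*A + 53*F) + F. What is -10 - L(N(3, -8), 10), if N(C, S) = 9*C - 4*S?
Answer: -4267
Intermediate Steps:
N(C, S) = -4*S + 9*C
L(A, F) = 54*F + 63*A (L(A, F) = (53*F + 63*A) + F = 54*F + 63*A)
-10 - L(N(3, -8), 10) = -10 - (54*10 + 63*(-4*(-8) + 9*3)) = -10 - (540 + 63*(32 + 27)) = -10 - (540 + 63*59) = -10 - (540 + 3717) = -10 - 1*4257 = -10 - 4257 = -4267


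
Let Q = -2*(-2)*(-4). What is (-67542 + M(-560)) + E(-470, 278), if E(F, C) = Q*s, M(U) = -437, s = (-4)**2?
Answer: -68235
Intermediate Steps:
s = 16
Q = -16 (Q = 4*(-4) = -16)
E(F, C) = -256 (E(F, C) = -16*16 = -256)
(-67542 + M(-560)) + E(-470, 278) = (-67542 - 437) - 256 = -67979 - 256 = -68235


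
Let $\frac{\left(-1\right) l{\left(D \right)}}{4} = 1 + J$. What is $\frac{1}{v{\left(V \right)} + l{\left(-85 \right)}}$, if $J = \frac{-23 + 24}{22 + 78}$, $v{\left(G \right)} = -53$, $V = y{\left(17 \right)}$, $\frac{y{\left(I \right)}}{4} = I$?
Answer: $- \frac{25}{1426} \approx -0.017532$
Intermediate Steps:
$y{\left(I \right)} = 4 I$
$V = 68$ ($V = 4 \cdot 17 = 68$)
$J = \frac{1}{100}$ ($J = 1 \cdot \frac{1}{100} = \frac{1}{100} \approx 0.01$)
$l{\left(D \right)} = - \frac{101}{25}$ ($l{\left(D \right)} = - 4 \left(1 + \frac{1}{100}\right) = \left(-4\right) \frac{101}{100} = - \frac{101}{25}$)
$\frac{1}{v{\left(V \right)} + l{\left(-85 \right)}} = \frac{1}{-53 - \frac{101}{25}} = \frac{1}{- \frac{1426}{25}} = - \frac{25}{1426}$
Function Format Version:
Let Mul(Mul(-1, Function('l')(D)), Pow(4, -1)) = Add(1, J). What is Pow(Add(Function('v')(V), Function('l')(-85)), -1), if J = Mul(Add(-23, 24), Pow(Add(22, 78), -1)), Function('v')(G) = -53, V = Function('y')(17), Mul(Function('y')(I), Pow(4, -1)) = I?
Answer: Rational(-25, 1426) ≈ -0.017532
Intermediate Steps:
Function('y')(I) = Mul(4, I)
V = 68 (V = Mul(4, 17) = 68)
J = Rational(1, 100) (J = Mul(1, Pow(100, -1)) = Mul(1, Rational(1, 100)) = Rational(1, 100) ≈ 0.010000)
Function('l')(D) = Rational(-101, 25) (Function('l')(D) = Mul(-4, Add(1, Rational(1, 100))) = Mul(-4, Rational(101, 100)) = Rational(-101, 25))
Pow(Add(Function('v')(V), Function('l')(-85)), -1) = Pow(Add(-53, Rational(-101, 25)), -1) = Pow(Rational(-1426, 25), -1) = Rational(-25, 1426)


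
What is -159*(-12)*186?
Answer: 354888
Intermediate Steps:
-159*(-12)*186 = 1908*186 = 354888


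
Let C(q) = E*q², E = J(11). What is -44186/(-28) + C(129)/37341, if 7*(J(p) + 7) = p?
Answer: 91523333/58086 ≈ 1575.7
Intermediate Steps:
J(p) = -7 + p/7
E = -38/7 (E = -7 + (⅐)*11 = -7 + 11/7 = -38/7 ≈ -5.4286)
C(q) = -38*q²/7
-44186/(-28) + C(129)/37341 = -44186/(-28) - 38/7*129²/37341 = -44186*(-1/28) - 38/7*16641*(1/37341) = 22093/14 - 632358/7*1/37341 = 22093/14 - 70262/29043 = 91523333/58086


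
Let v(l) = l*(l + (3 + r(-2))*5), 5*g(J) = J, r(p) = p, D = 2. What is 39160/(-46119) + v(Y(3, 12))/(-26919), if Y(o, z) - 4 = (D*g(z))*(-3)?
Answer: -978461188/1149516075 ≈ -0.85119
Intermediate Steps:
g(J) = J/5
Y(o, z) = 4 - 6*z/5 (Y(o, z) = 4 + (2*(z/5))*(-3) = 4 + (2*z/5)*(-3) = 4 - 6*z/5)
v(l) = l*(5 + l) (v(l) = l*(l + (3 - 2)*5) = l*(l + 1*5) = l*(l + 5) = l*(5 + l))
39160/(-46119) + v(Y(3, 12))/(-26919) = 39160/(-46119) + ((4 - 6/5*12)*(5 + (4 - 6/5*12)))/(-26919) = 39160*(-1/46119) + ((4 - 72/5)*(5 + (4 - 72/5)))*(-1/26919) = -39160/46119 - 52*(5 - 52/5)/5*(-1/26919) = -39160/46119 - 52/5*(-27/5)*(-1/26919) = -39160/46119 + (1404/25)*(-1/26919) = -39160/46119 - 52/24925 = -978461188/1149516075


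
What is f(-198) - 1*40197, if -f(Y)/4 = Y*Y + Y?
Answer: -196221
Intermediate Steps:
f(Y) = -4*Y - 4*Y² (f(Y) = -4*(Y*Y + Y) = -4*(Y² + Y) = -4*(Y + Y²) = -4*Y - 4*Y²)
f(-198) - 1*40197 = -4*(-198)*(1 - 198) - 1*40197 = -4*(-198)*(-197) - 40197 = -156024 - 40197 = -196221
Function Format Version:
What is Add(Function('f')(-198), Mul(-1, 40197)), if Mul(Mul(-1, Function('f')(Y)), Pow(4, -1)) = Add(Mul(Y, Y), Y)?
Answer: -196221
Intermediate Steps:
Function('f')(Y) = Add(Mul(-4, Y), Mul(-4, Pow(Y, 2))) (Function('f')(Y) = Mul(-4, Add(Mul(Y, Y), Y)) = Mul(-4, Add(Pow(Y, 2), Y)) = Mul(-4, Add(Y, Pow(Y, 2))) = Add(Mul(-4, Y), Mul(-4, Pow(Y, 2))))
Add(Function('f')(-198), Mul(-1, 40197)) = Add(Mul(-4, -198, Add(1, -198)), Mul(-1, 40197)) = Add(Mul(-4, -198, -197), -40197) = Add(-156024, -40197) = -196221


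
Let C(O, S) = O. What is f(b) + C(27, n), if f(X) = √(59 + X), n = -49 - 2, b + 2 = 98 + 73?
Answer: 27 + 2*√57 ≈ 42.100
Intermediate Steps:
b = 169 (b = -2 + (98 + 73) = -2 + 171 = 169)
n = -51
f(b) + C(27, n) = √(59 + 169) + 27 = √228 + 27 = 2*√57 + 27 = 27 + 2*√57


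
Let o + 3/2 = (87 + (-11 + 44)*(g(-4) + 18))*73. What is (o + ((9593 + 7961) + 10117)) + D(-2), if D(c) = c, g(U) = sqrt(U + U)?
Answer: 154761/2 + 4818*I*sqrt(2) ≈ 77381.0 + 6813.7*I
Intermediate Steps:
g(U) = sqrt(2)*sqrt(U) (g(U) = sqrt(2*U) = sqrt(2)*sqrt(U))
o = 99423/2 + 4818*I*sqrt(2) (o = -3/2 + (87 + (-11 + 44)*(sqrt(2)*sqrt(-4) + 18))*73 = -3/2 + (87 + 33*(sqrt(2)*(2*I) + 18))*73 = -3/2 + (87 + 33*(2*I*sqrt(2) + 18))*73 = -3/2 + (87 + 33*(18 + 2*I*sqrt(2)))*73 = -3/2 + (87 + (594 + 66*I*sqrt(2)))*73 = -3/2 + (681 + 66*I*sqrt(2))*73 = -3/2 + (49713 + 4818*I*sqrt(2)) = 99423/2 + 4818*I*sqrt(2) ≈ 49712.0 + 6813.7*I)
(o + ((9593 + 7961) + 10117)) + D(-2) = ((99423/2 + 4818*I*sqrt(2)) + ((9593 + 7961) + 10117)) - 2 = ((99423/2 + 4818*I*sqrt(2)) + (17554 + 10117)) - 2 = ((99423/2 + 4818*I*sqrt(2)) + 27671) - 2 = (154765/2 + 4818*I*sqrt(2)) - 2 = 154761/2 + 4818*I*sqrt(2)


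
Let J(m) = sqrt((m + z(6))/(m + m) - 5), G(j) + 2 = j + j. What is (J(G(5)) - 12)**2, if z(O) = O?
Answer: (48 - I*sqrt(66))**2/16 ≈ 139.88 - 48.744*I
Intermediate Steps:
G(j) = -2 + 2*j (G(j) = -2 + (j + j) = -2 + 2*j)
J(m) = sqrt(-5 + (6 + m)/(2*m)) (J(m) = sqrt((m + 6)/(m + m) - 5) = sqrt((6 + m)/((2*m)) - 5) = sqrt((6 + m)*(1/(2*m)) - 5) = sqrt((6 + m)/(2*m) - 5) = sqrt(-5 + (6 + m)/(2*m)))
(J(G(5)) - 12)**2 = (sqrt(-18 + 12/(-2 + 2*5))/2 - 12)**2 = (sqrt(-18 + 12/(-2 + 10))/2 - 12)**2 = (sqrt(-18 + 12/8)/2 - 12)**2 = (sqrt(-18 + 12*(1/8))/2 - 12)**2 = (sqrt(-18 + 3/2)/2 - 12)**2 = (sqrt(-33/2)/2 - 12)**2 = ((I*sqrt(66)/2)/2 - 12)**2 = (I*sqrt(66)/4 - 12)**2 = (-12 + I*sqrt(66)/4)**2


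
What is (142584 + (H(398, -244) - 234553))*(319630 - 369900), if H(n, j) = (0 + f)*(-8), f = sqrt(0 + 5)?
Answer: 4623281630 + 402160*sqrt(5) ≈ 4.6242e+9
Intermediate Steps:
f = sqrt(5) ≈ 2.2361
H(n, j) = -8*sqrt(5) (H(n, j) = (0 + sqrt(5))*(-8) = sqrt(5)*(-8) = -8*sqrt(5))
(142584 + (H(398, -244) - 234553))*(319630 - 369900) = (142584 + (-8*sqrt(5) - 234553))*(319630 - 369900) = (142584 + (-234553 - 8*sqrt(5)))*(-50270) = (-91969 - 8*sqrt(5))*(-50270) = 4623281630 + 402160*sqrt(5)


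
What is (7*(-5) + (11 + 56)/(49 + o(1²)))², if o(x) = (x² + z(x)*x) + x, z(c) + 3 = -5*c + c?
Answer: 2169729/1936 ≈ 1120.7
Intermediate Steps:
z(c) = -3 - 4*c (z(c) = -3 + (-5*c + c) = -3 - 4*c)
o(x) = x + x² + x*(-3 - 4*x) (o(x) = (x² + (-3 - 4*x)*x) + x = (x² + x*(-3 - 4*x)) + x = x + x² + x*(-3 - 4*x))
(7*(-5) + (11 + 56)/(49 + o(1²)))² = (7*(-5) + (11 + 56)/(49 + 1²*(-2 - 3*1²)))² = (-35 + 67/(49 + 1*(-2 - 3*1)))² = (-35 + 67/(49 + 1*(-2 - 3)))² = (-35 + 67/(49 + 1*(-5)))² = (-35 + 67/(49 - 5))² = (-35 + 67/44)² = (-1473/44)² = 2169729/1936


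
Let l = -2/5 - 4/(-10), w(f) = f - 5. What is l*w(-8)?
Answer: 0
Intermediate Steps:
w(f) = -5 + f
l = 0 (l = -2*⅕ - 4*(-⅒) = -⅖ + ⅖ = 0)
l*w(-8) = 0*(-5 - 8) = 0*(-13) = 0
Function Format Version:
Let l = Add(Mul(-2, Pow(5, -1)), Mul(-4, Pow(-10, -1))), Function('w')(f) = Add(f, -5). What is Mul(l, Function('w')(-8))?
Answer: 0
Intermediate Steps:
Function('w')(f) = Add(-5, f)
l = 0 (l = Add(Mul(-2, Rational(1, 5)), Mul(-4, Rational(-1, 10))) = Add(Rational(-2, 5), Rational(2, 5)) = 0)
Mul(l, Function('w')(-8)) = Mul(0, Add(-5, -8)) = Mul(0, -13) = 0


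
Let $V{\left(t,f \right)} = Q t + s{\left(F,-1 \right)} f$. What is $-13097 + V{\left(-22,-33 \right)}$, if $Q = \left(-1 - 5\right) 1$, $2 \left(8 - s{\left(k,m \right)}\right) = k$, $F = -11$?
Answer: $- \frac{26821}{2} \approx -13411.0$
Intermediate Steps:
$s{\left(k,m \right)} = 8 - \frac{k}{2}$
$Q = -6$ ($Q = \left(-6\right) 1 = -6$)
$V{\left(t,f \right)} = - 6 t + \frac{27 f}{2}$ ($V{\left(t,f \right)} = - 6 t + \left(8 - - \frac{11}{2}\right) f = - 6 t + \left(8 + \frac{11}{2}\right) f = - 6 t + \frac{27 f}{2}$)
$-13097 + V{\left(-22,-33 \right)} = -13097 + \left(\left(-6\right) \left(-22\right) + \frac{27}{2} \left(-33\right)\right) = -13097 + \left(132 - \frac{891}{2}\right) = -13097 - \frac{627}{2} = - \frac{26821}{2}$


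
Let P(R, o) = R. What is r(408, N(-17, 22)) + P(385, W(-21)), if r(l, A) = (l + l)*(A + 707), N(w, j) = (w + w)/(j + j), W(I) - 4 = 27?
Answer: 6343331/11 ≈ 5.7667e+5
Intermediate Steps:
W(I) = 31 (W(I) = 4 + 27 = 31)
N(w, j) = w/j (N(w, j) = (2*w)/((2*j)) = (2*w)*(1/(2*j)) = w/j)
r(l, A) = 2*l*(707 + A) (r(l, A) = (2*l)*(707 + A) = 2*l*(707 + A))
r(408, N(-17, 22)) + P(385, W(-21)) = 2*408*(707 - 17/22) + 385 = 2*408*(15537/22) + 385 = 6339096/11 + 385 = 6343331/11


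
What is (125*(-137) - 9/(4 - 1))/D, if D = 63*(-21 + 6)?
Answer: 17128/945 ≈ 18.125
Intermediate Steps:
D = -945 (D = 63*(-15) = -945)
(125*(-137) - 9/(4 - 1))/D = (125*(-137) - 9/(4 - 1))/(-945) = (-17125 - 9/3)*(-1/945) = (-17125 + (⅓)*(-9))*(-1/945) = (-17125 - 3)*(-1/945) = -17128*(-1/945) = 17128/945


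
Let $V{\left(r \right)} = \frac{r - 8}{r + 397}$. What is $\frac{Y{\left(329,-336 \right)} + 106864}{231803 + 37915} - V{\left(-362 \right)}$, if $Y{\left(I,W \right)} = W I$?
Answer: $\frac{9966686}{944013} \approx 10.558$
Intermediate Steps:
$Y{\left(I,W \right)} = I W$
$V{\left(r \right)} = \frac{-8 + r}{397 + r}$
$\frac{Y{\left(329,-336 \right)} + 106864}{231803 + 37915} - V{\left(-362 \right)} = \frac{329 \left(-336\right) + 106864}{231803 + 37915} - \frac{-8 - 362}{397 - 362} = \frac{-110544 + 106864}{269718} - \frac{1}{35} \left(-370\right) = \left(-3680\right) \frac{1}{269718} - \frac{1}{35} \left(-370\right) = - \frac{1840}{134859} - - \frac{74}{7} = - \frac{1840}{134859} + \frac{74}{7} = \frac{9966686}{944013}$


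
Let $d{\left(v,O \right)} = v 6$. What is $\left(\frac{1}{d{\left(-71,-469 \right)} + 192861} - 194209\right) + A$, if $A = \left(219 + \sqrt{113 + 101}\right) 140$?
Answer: $- \frac{31472551814}{192435} + 140 \sqrt{214} \approx -1.615 \cdot 10^{5}$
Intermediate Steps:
$d{\left(v,O \right)} = 6 v$
$A = 30660 + 140 \sqrt{214}$ ($A = \left(219 + \sqrt{214}\right) 140 = 30660 + 140 \sqrt{214} \approx 32708.0$)
$\left(\frac{1}{d{\left(-71,-469 \right)} + 192861} - 194209\right) + A = \left(\frac{1}{6 \left(-71\right) + 192861} - 194209\right) + \left(30660 + 140 \sqrt{214}\right) = \left(\frac{1}{-426 + 192861} - 194209\right) + \left(30660 + 140 \sqrt{214}\right) = \left(\frac{1}{192435} - 194209\right) + \left(30660 + 140 \sqrt{214}\right) = - \frac{37372608914}{192435} + \left(30660 + 140 \sqrt{214}\right) = - \frac{31472551814}{192435} + 140 \sqrt{214}$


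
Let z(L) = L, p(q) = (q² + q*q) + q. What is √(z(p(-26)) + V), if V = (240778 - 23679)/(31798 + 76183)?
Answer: √15484465141805/107981 ≈ 36.442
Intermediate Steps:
p(q) = q + 2*q² (p(q) = (q² + q²) + q = 2*q² + q = q + 2*q²)
V = 217099/107981 ≈ 2.0105
√(z(p(-26)) + V) = √(-26*(1 + 2*(-26)) + 217099/107981) = √(-26*(1 - 52) + 217099/107981) = √(-26*(-51) + 217099/107981) = √(1326 + 217099/107981) = √(143399905/107981) = √15484465141805/107981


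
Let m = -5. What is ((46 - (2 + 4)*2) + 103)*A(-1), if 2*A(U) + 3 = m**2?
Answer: 1507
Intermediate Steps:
A(U) = 11 (A(U) = -3/2 + (1/2)*(-5)**2 = -3/2 + (1/2)*25 = -3/2 + 25/2 = 11)
((46 - (2 + 4)*2) + 103)*A(-1) = ((46 - (2 + 4)*2) + 103)*11 = ((46 - 6*2) + 103)*11 = ((46 - 1*12) + 103)*11 = ((46 - 12) + 103)*11 = (34 + 103)*11 = 137*11 = 1507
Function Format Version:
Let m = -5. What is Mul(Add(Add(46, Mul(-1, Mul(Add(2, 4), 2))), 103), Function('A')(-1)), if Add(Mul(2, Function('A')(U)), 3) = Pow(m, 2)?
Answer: 1507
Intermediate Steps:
Function('A')(U) = 11 (Function('A')(U) = Add(Rational(-3, 2), Mul(Rational(1, 2), Pow(-5, 2))) = Add(Rational(-3, 2), Mul(Rational(1, 2), 25)) = Add(Rational(-3, 2), Rational(25, 2)) = 11)
Mul(Add(Add(46, Mul(-1, Mul(Add(2, 4), 2))), 103), Function('A')(-1)) = Mul(Add(Add(46, Mul(-1, Mul(Add(2, 4), 2))), 103), 11) = Mul(Add(Add(46, Mul(-1, Mul(6, 2))), 103), 11) = Mul(Add(Add(46, Mul(-1, 12)), 103), 11) = Mul(Add(Add(46, -12), 103), 11) = Mul(Add(34, 103), 11) = Mul(137, 11) = 1507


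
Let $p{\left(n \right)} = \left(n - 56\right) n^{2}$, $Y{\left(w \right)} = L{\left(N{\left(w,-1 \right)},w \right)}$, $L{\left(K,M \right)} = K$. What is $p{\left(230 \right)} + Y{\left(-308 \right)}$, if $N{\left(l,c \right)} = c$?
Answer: $9204599$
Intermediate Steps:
$Y{\left(w \right)} = -1$
$p{\left(n \right)} = n^{2} \left(-56 + n\right)$ ($p{\left(n \right)} = \left(-56 + n\right) n^{2} = n^{2} \left(-56 + n\right)$)
$p{\left(230 \right)} + Y{\left(-308 \right)} = 230^{2} \left(-56 + 230\right) - 1 = 52900 \cdot 174 - 1 = 9204600 - 1 = 9204599$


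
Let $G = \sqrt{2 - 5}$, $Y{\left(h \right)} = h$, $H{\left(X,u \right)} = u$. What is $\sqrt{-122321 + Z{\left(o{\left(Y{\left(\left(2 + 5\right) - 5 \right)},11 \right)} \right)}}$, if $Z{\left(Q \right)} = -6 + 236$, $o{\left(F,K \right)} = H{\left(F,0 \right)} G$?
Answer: $i \sqrt{122091} \approx 349.42 i$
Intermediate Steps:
$G = i \sqrt{3}$ ($G = \sqrt{-3} = i \sqrt{3} \approx 1.732 i$)
$o{\left(F,K \right)} = 0$ ($o{\left(F,K \right)} = 0 i \sqrt{3} = 0$)
$Z{\left(Q \right)} = 230$
$\sqrt{-122321 + Z{\left(o{\left(Y{\left(\left(2 + 5\right) - 5 \right)},11 \right)} \right)}} = \sqrt{-122321 + 230} = \sqrt{-122091} = i \sqrt{122091}$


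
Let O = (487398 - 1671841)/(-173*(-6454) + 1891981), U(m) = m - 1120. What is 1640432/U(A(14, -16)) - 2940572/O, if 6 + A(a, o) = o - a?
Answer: 150366660914720/20135531 ≈ 7.4677e+6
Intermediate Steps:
A(a, o) = -6 + o - a (A(a, o) = -6 + (o - a) = -6 + o - a)
U(m) = -1120 + m
O = -1184443/3008523 (O = -1184443/(1116542 + 1891981) = -1184443/3008523 ≈ -0.39370)
1640432/U(A(14, -16)) - 2940572/O = 1640432/(-1120 + (-6 - 16 - 1*14)) - 2940572/(-1184443/3008523) = 1640432/(-1120 + (-6 - 16 - 14)) - 2940572*(-3008523/1184443) = 1640432/(-1120 - 36) + 8846778495156/1184443 = 1640432/(-1156) + 8846778495156/1184443 = 1640432*(-1/1156) + 8846778495156/1184443 = -24124/17 + 8846778495156/1184443 = 150366660914720/20135531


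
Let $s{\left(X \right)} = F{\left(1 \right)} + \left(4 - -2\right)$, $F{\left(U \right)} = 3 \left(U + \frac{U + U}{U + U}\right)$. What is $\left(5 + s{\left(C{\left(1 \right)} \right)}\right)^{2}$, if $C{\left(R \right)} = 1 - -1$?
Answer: $289$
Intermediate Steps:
$C{\left(R \right)} = 2$ ($C{\left(R \right)} = 1 + 1 = 2$)
$F{\left(U \right)} = 3 + 3 U$ ($F{\left(U \right)} = 3 \left(U + \frac{2 U}{2 U}\right) = 3 \left(U + 2 U \frac{1}{2 U}\right) = 3 \left(U + 1\right) = 3 \left(1 + U\right) = 3 + 3 U$)
$s{\left(X \right)} = 12$ ($s{\left(X \right)} = \left(3 + 3 \cdot 1\right) + \left(4 - -2\right) = \left(3 + 3\right) + \left(4 + 2\right) = 6 + 6 = 12$)
$\left(5 + s{\left(C{\left(1 \right)} \right)}\right)^{2} = \left(5 + 12\right)^{2} = 17^{2} = 289$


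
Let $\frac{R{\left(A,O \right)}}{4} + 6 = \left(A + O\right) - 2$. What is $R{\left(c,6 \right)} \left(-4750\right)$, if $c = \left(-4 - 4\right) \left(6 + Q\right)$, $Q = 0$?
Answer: $950000$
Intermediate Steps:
$c = -48$ ($c = \left(-4 - 4\right) \left(6 + 0\right) = \left(-8\right) 6 = -48$)
$R{\left(A,O \right)} = -32 + 4 A + 4 O$ ($R{\left(A,O \right)} = -24 + 4 \left(\left(A + O\right) - 2\right) = -24 + 4 \left(-2 + A + O\right) = -24 + \left(-8 + 4 A + 4 O\right) = -32 + 4 A + 4 O$)
$R{\left(c,6 \right)} \left(-4750\right) = \left(-32 + 4 \left(-48\right) + 4 \cdot 6\right) \left(-4750\right) = \left(-32 - 192 + 24\right) \left(-4750\right) = \left(-200\right) \left(-4750\right) = 950000$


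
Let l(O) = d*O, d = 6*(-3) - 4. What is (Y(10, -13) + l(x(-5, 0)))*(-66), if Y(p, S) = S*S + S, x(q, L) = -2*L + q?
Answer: -17556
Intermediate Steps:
x(q, L) = q - 2*L
d = -22 (d = -18 - 4 = -22)
Y(p, S) = S + S**2 (Y(p, S) = S**2 + S = S + S**2)
l(O) = -22*O
(Y(10, -13) + l(x(-5, 0)))*(-66) = (-13*(1 - 13) - 22*(-5 - 2*0))*(-66) = (-13*(-12) - 22*(-5 + 0))*(-66) = (156 - 22*(-5))*(-66) = (156 + 110)*(-66) = 266*(-66) = -17556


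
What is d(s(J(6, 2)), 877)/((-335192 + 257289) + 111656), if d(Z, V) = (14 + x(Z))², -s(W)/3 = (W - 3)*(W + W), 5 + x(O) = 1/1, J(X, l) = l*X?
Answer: 100/33753 ≈ 0.0029627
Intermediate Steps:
J(X, l) = X*l
x(O) = -4 (x(O) = -5 + 1/1 = -5 + 1 = -4)
s(W) = -6*W*(-3 + W) (s(W) = -3*(W - 3)*(W + W) = -3*(-3 + W)*2*W = -6*W*(-3 + W))
d(Z, V) = 100 (d(Z, V) = (14 - 4)² = 10² = 100)
d(s(J(6, 2)), 877)/((-335192 + 257289) + 111656) = 100/((-335192 + 257289) + 111656) = 100/(-77903 + 111656) = 100/33753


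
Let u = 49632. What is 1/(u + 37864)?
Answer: 1/87496 ≈ 1.1429e-5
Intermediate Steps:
1/(u + 37864) = 1/(49632 + 37864) = 1/87496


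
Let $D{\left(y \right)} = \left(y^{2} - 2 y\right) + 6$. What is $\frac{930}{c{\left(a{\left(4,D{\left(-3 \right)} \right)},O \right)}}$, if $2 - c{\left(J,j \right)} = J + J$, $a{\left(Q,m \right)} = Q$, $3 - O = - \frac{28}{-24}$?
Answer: $-155$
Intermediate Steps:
$D{\left(y \right)} = 6 + y^{2} - 2 y$
$O = \frac{11}{6}$ ($O = 3 - - \frac{28}{-24} = 3 - \left(-28\right) \left(- \frac{1}{24}\right) = 3 - \frac{7}{6} = \frac{11}{6} \approx 1.8333$)
$c{\left(J,j \right)} = 2 - 2 J$ ($c{\left(J,j \right)} = 2 - \left(J + J\right) = 2 - 2 J$)
$\frac{930}{c{\left(a{\left(4,D{\left(-3 \right)} \right)},O \right)}} = \frac{930}{2 - 8} = \frac{930}{-6} = 930 \left(- \frac{1}{6}\right) = -155$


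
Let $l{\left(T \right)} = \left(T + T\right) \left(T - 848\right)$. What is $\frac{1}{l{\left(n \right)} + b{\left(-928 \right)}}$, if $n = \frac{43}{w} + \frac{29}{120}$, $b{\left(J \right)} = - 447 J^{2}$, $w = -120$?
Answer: $- \frac{1800}{692908290191} \approx -2.5977 \cdot 10^{-9}$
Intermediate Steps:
$n = - \frac{7}{60}$ ($n = \frac{43}{-120} + \frac{29}{120} = 43 \left(- \frac{1}{120}\right) + 29 \cdot \frac{1}{120} = - \frac{43}{120} + \frac{29}{120} = - \frac{7}{60} \approx -0.11667$)
$l{\left(T \right)} = 2 T \left(-848 + T\right)$
$\frac{1}{l{\left(n \right)} + b{\left(-928 \right)}} = \frac{1}{2 \left(- \frac{7}{60}\right) \left(-848 - \frac{7}{60}\right) - 447 \left(-928\right)^{2}} = \frac{1}{2 \left(- \frac{7}{60}\right) \left(- \frac{50887}{60}\right) - 384949248} = \frac{1}{\frac{356209}{1800} - 384949248} = \frac{1}{- \frac{692908290191}{1800}} = - \frac{1800}{692908290191}$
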